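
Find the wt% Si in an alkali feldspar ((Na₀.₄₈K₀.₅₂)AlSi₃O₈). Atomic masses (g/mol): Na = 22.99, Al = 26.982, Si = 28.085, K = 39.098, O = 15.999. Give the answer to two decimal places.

Molar mass of (Na₀.₄₈K₀.₅₂)AlSi₃O₈: 0.48×22.99 + 0.52×39.098 + 1×26.982 + 3×28.085 + 8×15.999 = 270.595 g/mol.
Mass of Si per formula unit: 3 × 28.085 = 84.255 g.
Weight fraction Si = 84.255 / 270.595 = 0.3114.

31.14 weight percent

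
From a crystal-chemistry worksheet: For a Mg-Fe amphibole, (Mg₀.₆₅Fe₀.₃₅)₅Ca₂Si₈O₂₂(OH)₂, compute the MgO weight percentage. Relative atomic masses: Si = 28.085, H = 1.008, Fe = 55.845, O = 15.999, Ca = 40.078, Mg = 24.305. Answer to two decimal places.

15.10 wt%

M((Mg₀.₆₅Fe₀.₃₅)₅Ca₂Si₈O₂₂(OH)₂) = 867.548 g/mol; M(MgO) = 40.304 g/mol.
Moles MgO per formula unit = 3.25 Mg ÷ 1 = 3.2500.
MgO fraction = (3.2500 × 40.304) / 867.548 = 130.988/867.548 = 0.1510.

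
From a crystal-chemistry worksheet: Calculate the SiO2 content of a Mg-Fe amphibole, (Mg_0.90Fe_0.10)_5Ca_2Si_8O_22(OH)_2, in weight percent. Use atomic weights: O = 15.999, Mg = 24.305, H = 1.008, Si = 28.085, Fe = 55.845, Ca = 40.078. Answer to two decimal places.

58.04 wt%

Formula mass = 828.123 g/mol.
8 Si → 8.0000 mol SiO2 per formula unit; M(SiO2) = 60.083, so SiO2 mass = 480.664 g.
480.664/828.123 × 100 = 58.04 wt%.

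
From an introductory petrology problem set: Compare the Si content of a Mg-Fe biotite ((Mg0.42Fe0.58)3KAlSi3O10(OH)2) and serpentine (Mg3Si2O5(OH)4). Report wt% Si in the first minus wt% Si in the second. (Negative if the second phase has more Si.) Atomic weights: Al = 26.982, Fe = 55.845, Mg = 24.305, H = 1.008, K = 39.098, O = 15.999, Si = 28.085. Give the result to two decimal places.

M((Mg0.42Fe0.58)3KAlSi3O10(OH)2) = 472.134 g/mol, so wt% Si = 84.255/472.134 × 100 = 17.85%.
M(Mg3Si2O5(OH)4) = 277.108 g/mol, so wt% Si = 56.170/277.108 × 100 = 20.27%.
17.85 − 20.27 = -2.42 pp.

-2.42 percentage points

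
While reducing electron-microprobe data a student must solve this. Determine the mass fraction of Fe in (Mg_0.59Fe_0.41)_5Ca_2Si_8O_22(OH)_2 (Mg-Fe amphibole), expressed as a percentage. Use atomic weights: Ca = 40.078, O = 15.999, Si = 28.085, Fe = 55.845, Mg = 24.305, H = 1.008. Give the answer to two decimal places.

13.05 mass %

M((Mg_0.59Fe_0.41)_5Ca_2Si_8O_22(OH)_2) = 877.010 g/mol.
Fe contributes 2.05 × 55.845 = 114.482 g per mole.
114.482/877.010 = 0.1305 → 13.05%.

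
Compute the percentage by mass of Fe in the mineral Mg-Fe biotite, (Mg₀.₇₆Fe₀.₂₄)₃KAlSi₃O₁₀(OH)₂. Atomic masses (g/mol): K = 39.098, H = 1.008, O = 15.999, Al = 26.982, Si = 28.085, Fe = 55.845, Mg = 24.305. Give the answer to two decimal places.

9.14 mass %

M((Mg₀.₇₆Fe₀.₂₄)₃KAlSi₃O₁₀(OH)₂) = 439.963 g/mol.
Fe contributes 0.72 × 55.845 = 40.208 g per mole.
40.208/439.963 = 0.0914 → 9.14%.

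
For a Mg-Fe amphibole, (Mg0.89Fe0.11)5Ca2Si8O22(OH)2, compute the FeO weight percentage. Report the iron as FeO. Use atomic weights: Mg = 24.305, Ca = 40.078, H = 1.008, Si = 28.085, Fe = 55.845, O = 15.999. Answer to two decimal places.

Molar mass of (Mg0.89Fe0.11)5Ca2Si8O22(OH)2 = 4.45·24.305 + 0.55·55.845 + 2·40.078 + 8·28.085 + 24·15.999 + 2·1.008 = 829.700 g/mol.
Each formula unit contains 0.55 Fe, equivalent to 0.55/1 = 0.5500 mol FeO.
M(FeO) = 1×55.845 + 1×15.999 = 71.844 g/mol.
Mass of FeO per formula unit = 0.5500 × 71.844 = 39.514 g.
FeO wt% = 39.514 / 829.700 × 100 = 4.76%.

4.76 wt%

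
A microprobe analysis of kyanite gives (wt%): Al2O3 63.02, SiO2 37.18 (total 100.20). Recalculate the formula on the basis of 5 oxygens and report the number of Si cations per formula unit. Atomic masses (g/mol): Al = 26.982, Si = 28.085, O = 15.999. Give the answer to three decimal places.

Al2O3 (M=101.961): mol = 0.61808; Al = 1.23616, O = 1.85424.
SiO2 (M=60.083): mol = 0.61881; Si = 0.61881, O = 1.23762.
ΣO = 3.09186; factor = 5/ΣO = 1.61715.
Si apfu = 0.61881 × 1.61715 = 1.001.

1.001 Si apfu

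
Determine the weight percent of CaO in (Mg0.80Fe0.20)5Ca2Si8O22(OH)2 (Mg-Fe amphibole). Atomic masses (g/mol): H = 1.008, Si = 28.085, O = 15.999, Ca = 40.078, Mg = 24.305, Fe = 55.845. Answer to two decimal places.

M((Mg0.80Fe0.20)5Ca2Si8O22(OH)2) = 843.893 g/mol; M(CaO) = 56.077 g/mol.
Moles CaO per formula unit = 2 Ca ÷ 1 = 2.0000.
CaO fraction = (2.0000 × 56.077) / 843.893 = 112.154/843.893 = 0.1329.

13.29 wt%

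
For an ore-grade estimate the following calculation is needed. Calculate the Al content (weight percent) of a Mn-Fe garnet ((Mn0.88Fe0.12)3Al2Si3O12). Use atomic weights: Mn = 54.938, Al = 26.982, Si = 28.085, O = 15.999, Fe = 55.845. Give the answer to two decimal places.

10.89 weight percent

Formula mass = 2.64×54.938 + 0.36×55.845 + 2×26.982 + 3×28.085 + 12×15.999 = 495.348 g/mol, of which 53.964 g is Al.
So Al makes up 53.964/495.348 = 0.1089 of the mass, i.e. 10.89%.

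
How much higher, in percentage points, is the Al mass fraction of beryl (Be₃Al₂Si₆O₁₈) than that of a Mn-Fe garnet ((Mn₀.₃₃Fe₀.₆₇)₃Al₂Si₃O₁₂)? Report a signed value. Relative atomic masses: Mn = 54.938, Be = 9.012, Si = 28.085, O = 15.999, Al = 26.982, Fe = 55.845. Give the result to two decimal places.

First mineral: 53.964 g Al in 537.492 g formula = 10.04 wt% Al.
Second mineral: 53.964 g Al in 496.844 g formula = 10.86 wt% Al.
10.04% − 10.86% gives a difference of -0.82 percentage points.

-0.82 percentage points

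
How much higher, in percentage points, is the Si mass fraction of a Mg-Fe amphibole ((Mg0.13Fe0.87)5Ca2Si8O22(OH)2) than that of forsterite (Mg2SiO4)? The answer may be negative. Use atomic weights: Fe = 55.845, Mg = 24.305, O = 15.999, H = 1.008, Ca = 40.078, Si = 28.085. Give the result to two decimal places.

3.70 percentage points

First mineral: 224.680 g Si in 949.552 g formula = 23.66 wt% Si.
Second mineral: 28.085 g Si in 140.691 g formula = 19.96 wt% Si.
23.66% − 19.96% gives a difference of 3.70 percentage points.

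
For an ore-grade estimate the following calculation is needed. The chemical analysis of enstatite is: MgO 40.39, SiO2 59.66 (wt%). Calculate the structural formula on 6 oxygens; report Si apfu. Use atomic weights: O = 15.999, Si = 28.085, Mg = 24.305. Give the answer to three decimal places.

MgO (M=40.304): mol = 1.00213; Mg = 1.00213, O = 1.00213.
SiO2 (M=60.083): mol = 0.99296; Si = 0.99296, O = 1.98592.
ΣO = 2.98805; factor = 6/ΣO = 2.00800.
Si apfu = 0.99296 × 2.00800 = 1.994.

1.994 Si apfu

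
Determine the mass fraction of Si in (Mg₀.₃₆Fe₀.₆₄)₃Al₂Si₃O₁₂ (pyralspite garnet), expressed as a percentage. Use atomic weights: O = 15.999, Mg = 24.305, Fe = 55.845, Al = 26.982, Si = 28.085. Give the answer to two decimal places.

Molar mass of (Mg₀.₃₆Fe₀.₆₄)₃Al₂Si₃O₁₂: 1.08·24.305 + 1.92·55.845 + 2·26.982 + 3·28.085 + 12·15.999 = 463.679 g/mol.
Mass of Si per formula unit: 3 × 28.085 = 84.255 g.
Weight fraction Si = 84.255 / 463.679 = 0.1817.

18.17 weight percent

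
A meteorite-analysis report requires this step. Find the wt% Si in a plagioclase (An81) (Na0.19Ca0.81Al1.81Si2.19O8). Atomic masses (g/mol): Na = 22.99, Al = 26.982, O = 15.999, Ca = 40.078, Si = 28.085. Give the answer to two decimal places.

Formula mass = 0.19·22.99 + 0.81·40.078 + 1.81·26.982 + 2.19·28.085 + 8·15.999 = 275.167 g/mol, of which 61.506 g is Si.
So Si makes up 61.506/275.167 = 0.2235 of the mass, i.e. 22.35%.

22.35 weight percent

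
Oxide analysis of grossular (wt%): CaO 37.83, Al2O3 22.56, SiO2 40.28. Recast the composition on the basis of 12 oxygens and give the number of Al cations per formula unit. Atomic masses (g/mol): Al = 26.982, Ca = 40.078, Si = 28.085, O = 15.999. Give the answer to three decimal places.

37.83 wt% CaO ÷ 56.077 g/mol = 0.67461 mol, giving 0.67461 Ca and 0.67461 O.
22.56 wt% Al2O3 ÷ 101.961 g/mol = 0.22126 mol, giving 0.44252 Al and 0.66378 O.
40.28 wt% SiO2 ÷ 60.083 g/mol = 0.67041 mol, giving 0.67041 Si and 1.34082 O.
Oxygen sums to 2.67921; scaling by 12/2.67921 = 4.47893 puts the formula on 12 O.
Al: 0.44252 × 4.47893 = 1.982 atoms per formula unit.

1.982 Al apfu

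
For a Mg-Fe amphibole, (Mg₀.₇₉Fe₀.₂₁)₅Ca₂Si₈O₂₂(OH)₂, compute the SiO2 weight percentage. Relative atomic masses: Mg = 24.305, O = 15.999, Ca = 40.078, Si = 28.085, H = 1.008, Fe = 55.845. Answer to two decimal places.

Formula mass = 845.470 g/mol.
8 Si → 8.0000 mol SiO2 per formula unit; M(SiO2) = 60.083, so SiO2 mass = 480.664 g.
480.664/845.470 × 100 = 56.85 wt%.

56.85 wt%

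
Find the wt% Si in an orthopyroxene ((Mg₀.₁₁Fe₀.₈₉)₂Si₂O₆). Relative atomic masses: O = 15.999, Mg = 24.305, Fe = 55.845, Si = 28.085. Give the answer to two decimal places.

21.86 wt%

Formula mass = 0.22×24.305 + 1.78×55.845 + 2×28.085 + 6×15.999 = 256.915 g/mol, of which 56.170 g is Si.
So Si makes up 56.170/256.915 = 0.2186 of the mass, i.e. 21.86%.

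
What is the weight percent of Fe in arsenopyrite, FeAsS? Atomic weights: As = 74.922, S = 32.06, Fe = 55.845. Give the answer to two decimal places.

34.30 wt%

Molar mass of FeAsS: 1·55.845 + 1·74.922 + 1·32.06 = 162.827 g/mol.
Mass of Fe per formula unit: 1 × 55.845 = 55.845 g.
Weight fraction Fe = 55.845 / 162.827 = 0.3430.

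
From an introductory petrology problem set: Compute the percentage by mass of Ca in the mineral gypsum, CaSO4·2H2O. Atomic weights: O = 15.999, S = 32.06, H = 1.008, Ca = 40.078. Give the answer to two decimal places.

Formula mass = 1*40.078 + 1*32.06 + 6*15.999 + 4*1.008 = 172.164 g/mol, of which 40.078 g is Ca.
So Ca makes up 40.078/172.164 = 0.2328 of the mass, i.e. 23.28%.

23.28 mass %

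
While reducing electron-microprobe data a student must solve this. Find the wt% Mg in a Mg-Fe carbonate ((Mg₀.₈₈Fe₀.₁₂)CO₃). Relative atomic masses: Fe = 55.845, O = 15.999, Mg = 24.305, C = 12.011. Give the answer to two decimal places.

24.28 wt%

Molar mass of (Mg₀.₈₈Fe₀.₁₂)CO₃: 0.88·24.305 + 0.12·55.845 + 1·12.011 + 3·15.999 = 88.098 g/mol.
Mass of Mg per formula unit: 0.88 × 24.305 = 21.388 g.
Weight fraction Mg = 21.388 / 88.098 = 0.2428.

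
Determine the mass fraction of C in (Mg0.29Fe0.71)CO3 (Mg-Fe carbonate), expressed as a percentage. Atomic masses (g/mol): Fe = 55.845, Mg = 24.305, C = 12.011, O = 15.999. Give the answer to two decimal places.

M((Mg0.29Fe0.71)CO3) = 106.706 g/mol.
C contributes 1 × 12.011 = 12.011 g per mole.
12.011/106.706 = 0.1126 → 11.26%.

11.26 mass %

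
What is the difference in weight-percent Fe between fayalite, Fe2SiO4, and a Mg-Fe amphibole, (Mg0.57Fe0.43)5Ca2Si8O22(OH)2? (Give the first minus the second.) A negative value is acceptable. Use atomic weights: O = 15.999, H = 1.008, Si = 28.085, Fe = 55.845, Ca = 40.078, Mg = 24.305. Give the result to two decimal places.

Fe in Fe2SiO4: molar mass 203.771 g/mol; 2×55.845 = 111.690 g → 54.81 wt%.
Fe in (Mg0.57Fe0.43)5Ca2Si8O22(OH)2: molar mass 880.164 g/mol; 2.15×55.845 = 120.067 g → 13.64 wt%.
Difference = 54.81 − 13.64 = 41.17 percentage points.

41.17 percentage points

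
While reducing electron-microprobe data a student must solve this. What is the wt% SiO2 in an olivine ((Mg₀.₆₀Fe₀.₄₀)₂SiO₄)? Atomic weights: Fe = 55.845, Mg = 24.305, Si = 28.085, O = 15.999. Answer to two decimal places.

36.21 wt%

Formula mass = 165.923 g/mol.
1 Si → 1.0000 mol SiO2 per formula unit; M(SiO2) = 60.083, so SiO2 mass = 60.083 g.
60.083/165.923 × 100 = 36.21 wt%.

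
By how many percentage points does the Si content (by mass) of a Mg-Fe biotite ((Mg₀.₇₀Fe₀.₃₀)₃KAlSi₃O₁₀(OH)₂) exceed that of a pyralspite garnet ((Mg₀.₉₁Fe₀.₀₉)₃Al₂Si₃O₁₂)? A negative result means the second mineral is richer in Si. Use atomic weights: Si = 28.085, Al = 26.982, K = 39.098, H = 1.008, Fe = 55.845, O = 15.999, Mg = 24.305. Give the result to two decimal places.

-1.56 percentage points

M((Mg₀.₇₀Fe₀.₃₀)₃KAlSi₃O₁₀(OH)₂) = 445.640 g/mol, so wt% Si = 84.255/445.640 × 100 = 18.91%.
M((Mg₀.₉₁Fe₀.₀₉)₃Al₂Si₃O₁₂) = 411.638 g/mol, so wt% Si = 84.255/411.638 × 100 = 20.47%.
18.91 − 20.47 = -1.56 pp.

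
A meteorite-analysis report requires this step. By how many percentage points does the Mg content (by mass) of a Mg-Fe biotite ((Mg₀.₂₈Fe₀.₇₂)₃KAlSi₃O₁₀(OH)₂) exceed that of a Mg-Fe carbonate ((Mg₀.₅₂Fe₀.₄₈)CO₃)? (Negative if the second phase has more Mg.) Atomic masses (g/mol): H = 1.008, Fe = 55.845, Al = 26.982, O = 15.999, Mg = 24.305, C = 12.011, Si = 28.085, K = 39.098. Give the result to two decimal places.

Mg in (Mg₀.₂₈Fe₀.₇₂)₃KAlSi₃O₁₀(OH)₂: molar mass 485.380 g/mol; 0.84×24.305 = 20.416 g → 4.21 wt%.
Mg in (Mg₀.₅₂Fe₀.₄₈)CO₃: molar mass 99.452 g/mol; 0.52×24.305 = 12.639 g → 12.71 wt%.
Difference = 4.21 − 12.71 = -8.50 percentage points.

-8.50 percentage points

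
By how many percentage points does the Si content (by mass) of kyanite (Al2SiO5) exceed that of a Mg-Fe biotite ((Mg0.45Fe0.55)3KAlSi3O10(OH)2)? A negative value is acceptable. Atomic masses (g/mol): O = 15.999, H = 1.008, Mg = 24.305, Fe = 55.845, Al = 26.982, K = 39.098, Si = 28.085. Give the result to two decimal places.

Si in Al2SiO5: molar mass 162.044 g/mol; 1×28.085 = 28.085 g → 17.33 wt%.
Si in (Mg0.45Fe0.55)3KAlSi3O10(OH)2: molar mass 469.295 g/mol; 3×28.085 = 84.255 g → 17.95 wt%.
Difference = 17.33 − 17.95 = -0.62 percentage points.

-0.62 percentage points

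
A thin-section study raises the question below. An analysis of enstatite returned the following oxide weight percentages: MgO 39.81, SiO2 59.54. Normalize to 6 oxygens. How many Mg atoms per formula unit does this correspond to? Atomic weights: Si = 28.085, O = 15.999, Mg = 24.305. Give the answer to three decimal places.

1.996 Mg apfu

MgO (M=40.304): mol = 0.98774; Mg = 0.98774, O = 0.98774.
SiO2 (M=60.083): mol = 0.99096; Si = 0.99096, O = 1.98192.
ΣO = 2.96966; factor = 6/ΣO = 2.02043.
Mg apfu = 0.98774 × 2.02043 = 1.996.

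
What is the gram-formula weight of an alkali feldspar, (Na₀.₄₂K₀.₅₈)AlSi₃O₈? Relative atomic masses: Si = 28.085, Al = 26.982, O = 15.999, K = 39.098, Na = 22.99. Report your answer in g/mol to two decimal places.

M = 0.42×22.99 + 0.58×39.098 + 1×26.982 + 3×28.085 + 8×15.999

271.56 g/mol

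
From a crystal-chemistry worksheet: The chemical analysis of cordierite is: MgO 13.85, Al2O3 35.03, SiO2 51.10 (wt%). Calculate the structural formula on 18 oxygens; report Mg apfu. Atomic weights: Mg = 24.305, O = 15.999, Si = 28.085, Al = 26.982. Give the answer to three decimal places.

13.85 wt% MgO ÷ 40.304 g/mol = 0.34364 mol, giving 0.34364 Mg and 0.34364 O.
35.03 wt% Al2O3 ÷ 101.961 g/mol = 0.34356 mol, giving 0.68712 Al and 1.03068 O.
51.10 wt% SiO2 ÷ 60.083 g/mol = 0.85049 mol, giving 0.85049 Si and 1.70098 O.
Oxygen sums to 3.07530; scaling by 18/3.07530 = 5.85309 puts the formula on 18 O.
Mg: 0.34364 × 5.85309 = 2.011 atoms per formula unit.

2.011 Mg apfu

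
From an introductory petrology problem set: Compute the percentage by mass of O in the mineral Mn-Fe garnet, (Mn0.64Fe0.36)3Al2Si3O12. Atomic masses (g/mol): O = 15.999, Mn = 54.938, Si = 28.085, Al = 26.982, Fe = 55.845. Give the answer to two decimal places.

Formula mass = 1.92·54.938 + 1.08·55.845 + 2·26.982 + 3·28.085 + 12·15.999 = 496.001 g/mol, of which 191.988 g is O.
So O makes up 191.988/496.001 = 0.3871 of the mass, i.e. 38.71%.

38.71 mass %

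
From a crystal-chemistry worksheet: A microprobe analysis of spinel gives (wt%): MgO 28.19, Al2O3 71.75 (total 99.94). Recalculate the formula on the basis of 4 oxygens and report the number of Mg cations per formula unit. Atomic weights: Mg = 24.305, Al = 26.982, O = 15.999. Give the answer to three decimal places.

MgO: 28.19/40.304 = 0.69943 mol → 0.69943 mol Mg, 0.69943 mol O.
Al2O3: 71.75/101.961 = 0.70370 mol → 1.40740 mol Al, 2.11110 mol O.
Total oxygen = 2.81053 mol. Normalization factor = 4/2.81053 = 1.42322.
Mg per 4 O = 0.69943 × 1.42322 = 0.995.

0.995 Mg apfu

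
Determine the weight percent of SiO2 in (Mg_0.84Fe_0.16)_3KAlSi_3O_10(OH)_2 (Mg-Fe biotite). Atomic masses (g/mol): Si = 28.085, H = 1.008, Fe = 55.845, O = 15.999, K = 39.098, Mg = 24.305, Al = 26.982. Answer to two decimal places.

Formula mass = 432.393 g/mol.
3 Si → 3.0000 mol SiO2 per formula unit; M(SiO2) = 60.083, so SiO2 mass = 180.249 g.
180.249/432.393 × 100 = 41.69 wt%.

41.69 wt%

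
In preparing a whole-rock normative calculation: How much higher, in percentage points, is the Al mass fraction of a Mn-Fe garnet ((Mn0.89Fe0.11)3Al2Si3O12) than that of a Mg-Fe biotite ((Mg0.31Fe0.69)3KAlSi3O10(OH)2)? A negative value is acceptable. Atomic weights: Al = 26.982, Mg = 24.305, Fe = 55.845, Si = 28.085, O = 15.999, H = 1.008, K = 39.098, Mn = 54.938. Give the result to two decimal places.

First mineral: 53.964 g Al in 495.320 g formula = 10.89 wt% Al.
Second mineral: 26.982 g Al in 482.542 g formula = 5.59 wt% Al.
10.89% − 5.59% gives a difference of 5.30 percentage points.

5.30 percentage points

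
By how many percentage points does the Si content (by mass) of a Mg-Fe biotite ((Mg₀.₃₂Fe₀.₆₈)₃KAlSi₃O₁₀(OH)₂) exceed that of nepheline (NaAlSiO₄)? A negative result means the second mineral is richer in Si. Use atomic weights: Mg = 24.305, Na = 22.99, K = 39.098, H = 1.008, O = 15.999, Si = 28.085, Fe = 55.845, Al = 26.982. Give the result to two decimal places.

First mineral: 84.255 g Si in 481.596 g formula = 17.49 wt% Si.
Second mineral: 28.085 g Si in 142.053 g formula = 19.77 wt% Si.
17.49% − 19.77% gives a difference of -2.28 percentage points.

-2.28 percentage points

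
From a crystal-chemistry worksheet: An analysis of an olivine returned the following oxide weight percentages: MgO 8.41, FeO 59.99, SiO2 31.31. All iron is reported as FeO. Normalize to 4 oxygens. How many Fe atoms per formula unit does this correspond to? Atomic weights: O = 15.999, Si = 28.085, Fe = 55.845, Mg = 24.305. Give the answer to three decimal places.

1.601 Fe apfu

8.41 wt% MgO ÷ 40.304 g/mol = 0.20866 mol, giving 0.20866 Mg and 0.20866 O.
59.99 wt% FeO ÷ 71.844 g/mol = 0.83500 mol, giving 0.83500 Fe and 0.83500 O.
31.31 wt% SiO2 ÷ 60.083 g/mol = 0.52111 mol, giving 0.52111 Si and 1.04222 O.
Oxygen sums to 2.08588; scaling by 4/2.08588 = 1.91766 puts the formula on 4 O.
Fe: 0.83500 × 1.91766 = 1.601 atoms per formula unit.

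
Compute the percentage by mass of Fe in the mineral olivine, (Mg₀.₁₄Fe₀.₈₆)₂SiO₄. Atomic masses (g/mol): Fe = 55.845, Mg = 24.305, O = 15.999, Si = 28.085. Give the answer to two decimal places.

49.27 mass %

Molar mass of (Mg₀.₁₄Fe₀.₈₆)₂SiO₄: 0.28·24.305 + 1.72·55.845 + 1·28.085 + 4·15.999 = 194.940 g/mol.
Mass of Fe per formula unit: 1.72 × 55.845 = 96.053 g.
Weight fraction Fe = 96.053 / 194.940 = 0.4927.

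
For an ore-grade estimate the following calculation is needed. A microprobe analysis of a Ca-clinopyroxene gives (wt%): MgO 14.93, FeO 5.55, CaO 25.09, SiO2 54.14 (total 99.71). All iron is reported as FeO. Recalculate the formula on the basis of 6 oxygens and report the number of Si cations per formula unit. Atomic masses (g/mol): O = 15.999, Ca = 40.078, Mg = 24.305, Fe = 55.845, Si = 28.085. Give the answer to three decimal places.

2.004 Si apfu

MgO (M=40.304): mol = 0.37043; Mg = 0.37043, O = 0.37043.
FeO (M=71.844): mol = 0.07725; Fe = 0.07725, O = 0.07725.
CaO (M=56.077): mol = 0.44742; Ca = 0.44742, O = 0.44742.
SiO2 (M=60.083): mol = 0.90109; Si = 0.90109, O = 1.80218.
ΣO = 2.69728; factor = 6/ΣO = 2.22446.
Si apfu = 0.90109 × 2.22446 = 2.004.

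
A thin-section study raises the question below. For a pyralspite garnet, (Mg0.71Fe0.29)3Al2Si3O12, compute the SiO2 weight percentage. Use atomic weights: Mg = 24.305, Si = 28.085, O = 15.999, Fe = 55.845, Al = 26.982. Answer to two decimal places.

41.86 wt%

Formula mass = 430.562 g/mol.
3 Si → 3.0000 mol SiO2 per formula unit; M(SiO2) = 60.083, so SiO2 mass = 180.249 g.
180.249/430.562 × 100 = 41.86 wt%.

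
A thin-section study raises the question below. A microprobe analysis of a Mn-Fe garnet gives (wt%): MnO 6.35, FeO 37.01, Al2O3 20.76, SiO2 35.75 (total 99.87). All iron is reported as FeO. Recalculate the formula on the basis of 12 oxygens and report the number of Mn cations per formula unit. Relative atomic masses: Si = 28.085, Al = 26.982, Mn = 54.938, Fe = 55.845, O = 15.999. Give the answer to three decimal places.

0.447 Mn apfu

6.35 wt% MnO ÷ 70.937 g/mol = 0.08952 mol, giving 0.08952 Mn and 0.08952 O.
37.01 wt% FeO ÷ 71.844 g/mol = 0.51514 mol, giving 0.51514 Fe and 0.51514 O.
20.76 wt% Al2O3 ÷ 101.961 g/mol = 0.20361 mol, giving 0.40722 Al and 0.61083 O.
35.75 wt% SiO2 ÷ 60.083 g/mol = 0.59501 mol, giving 0.59501 Si and 1.19002 O.
Oxygen sums to 2.40551; scaling by 12/2.40551 = 4.98855 puts the formula on 12 O.
Mn: 0.08952 × 4.98855 = 0.447 atoms per formula unit.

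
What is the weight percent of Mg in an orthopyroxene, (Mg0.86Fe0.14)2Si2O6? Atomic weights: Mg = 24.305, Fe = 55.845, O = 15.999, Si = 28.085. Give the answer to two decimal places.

19.94 weight percent

Molar mass of (Mg0.86Fe0.14)2Si2O6: 1.72·24.305 + 0.28·55.845 + 2·28.085 + 6·15.999 = 209.605 g/mol.
Mass of Mg per formula unit: 1.72 × 24.305 = 41.805 g.
Weight fraction Mg = 41.805 / 209.605 = 0.1994.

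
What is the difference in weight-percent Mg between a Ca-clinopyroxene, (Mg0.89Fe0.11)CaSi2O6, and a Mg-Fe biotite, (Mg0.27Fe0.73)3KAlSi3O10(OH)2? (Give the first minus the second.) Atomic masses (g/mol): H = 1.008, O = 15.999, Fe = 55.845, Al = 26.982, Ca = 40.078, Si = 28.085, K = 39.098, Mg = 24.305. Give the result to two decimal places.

First mineral: 21.631 g Mg in 220.016 g formula = 9.83 wt% Mg.
Second mineral: 19.687 g Mg in 486.327 g formula = 4.05 wt% Mg.
9.83% − 4.05% gives a difference of 5.78 percentage points.

5.78 percentage points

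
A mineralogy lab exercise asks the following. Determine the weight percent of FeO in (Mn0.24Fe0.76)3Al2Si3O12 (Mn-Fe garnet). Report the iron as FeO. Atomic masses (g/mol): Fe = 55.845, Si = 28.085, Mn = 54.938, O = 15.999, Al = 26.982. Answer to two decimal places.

Molar mass of (Mn0.24Fe0.76)3Al2Si3O12 = 0.72·54.938 + 2.28·55.845 + 2·26.982 + 3·28.085 + 12·15.999 = 497.089 g/mol.
Each formula unit contains 2.28 Fe, equivalent to 2.28/1 = 2.2800 mol FeO.
M(FeO) = 1×55.845 + 1×15.999 = 71.844 g/mol.
Mass of FeO per formula unit = 2.2800 × 71.844 = 163.804 g.
FeO wt% = 163.804 / 497.089 × 100 = 32.95%.

32.95 wt%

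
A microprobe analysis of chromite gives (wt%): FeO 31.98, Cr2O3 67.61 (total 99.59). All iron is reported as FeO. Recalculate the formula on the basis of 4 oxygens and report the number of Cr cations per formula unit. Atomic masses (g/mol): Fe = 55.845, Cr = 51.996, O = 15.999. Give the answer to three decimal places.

FeO (M=71.844): mol = 0.44513; Fe = 0.44513, O = 0.44513.
Cr2O3 (M=151.989): mol = 0.44483; Cr = 0.88966, O = 1.33449.
ΣO = 1.77962; factor = 4/ΣO = 2.24767.
Cr apfu = 0.88966 × 2.24767 = 2.000.

2.000 Cr apfu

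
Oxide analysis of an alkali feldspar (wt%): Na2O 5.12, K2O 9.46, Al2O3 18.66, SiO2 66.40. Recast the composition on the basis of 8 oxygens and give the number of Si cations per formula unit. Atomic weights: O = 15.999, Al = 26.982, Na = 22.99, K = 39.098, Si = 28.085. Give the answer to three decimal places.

Na2O: 5.12/61.979 = 0.08261 mol → 0.16522 mol Na, 0.08261 mol O.
K2O: 9.46/94.195 = 0.10043 mol → 0.20086 mol K, 0.10043 mol O.
Al2O3: 18.66/101.961 = 0.18301 mol → 0.36602 mol Al, 0.54903 mol O.
SiO2: 66.40/60.083 = 1.10514 mol → 1.10514 mol Si, 2.21028 mol O.
Total oxygen = 2.94235 mol. Normalization factor = 8/2.94235 = 2.71892.
Si per 8 O = 1.10514 × 2.71892 = 3.005.

3.005 Si apfu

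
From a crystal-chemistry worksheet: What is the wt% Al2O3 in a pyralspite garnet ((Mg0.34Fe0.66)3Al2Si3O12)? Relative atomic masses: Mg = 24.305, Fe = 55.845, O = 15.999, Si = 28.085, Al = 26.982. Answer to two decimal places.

21.90 wt%

M((Mg0.34Fe0.66)3Al2Si3O12) = 465.571 g/mol; M(Al2O3) = 101.961 g/mol.
Moles Al2O3 per formula unit = 2 Al ÷ 2 = 1.0000.
Al2O3 fraction = (1.0000 × 101.961) / 465.571 = 101.961/465.571 = 0.2190.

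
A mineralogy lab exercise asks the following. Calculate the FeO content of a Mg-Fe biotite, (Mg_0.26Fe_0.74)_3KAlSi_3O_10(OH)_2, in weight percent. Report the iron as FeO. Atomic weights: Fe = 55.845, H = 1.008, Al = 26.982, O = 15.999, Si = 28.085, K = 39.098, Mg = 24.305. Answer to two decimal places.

Molar mass of (Mg_0.26Fe_0.74)_3KAlSi_3O_10(OH)_2 = 0.78*24.305 + 2.22*55.845 + 1*39.098 + 1*26.982 + 3*28.085 + 12*15.999 + 2*1.008 = 487.273 g/mol.
Each formula unit contains 2.22 Fe, equivalent to 2.22/1 = 2.2200 mol FeO.
M(FeO) = 1×55.845 + 1×15.999 = 71.844 g/mol.
Mass of FeO per formula unit = 2.2200 × 71.844 = 159.494 g.
FeO wt% = 159.494 / 487.273 × 100 = 32.73%.

32.73 wt%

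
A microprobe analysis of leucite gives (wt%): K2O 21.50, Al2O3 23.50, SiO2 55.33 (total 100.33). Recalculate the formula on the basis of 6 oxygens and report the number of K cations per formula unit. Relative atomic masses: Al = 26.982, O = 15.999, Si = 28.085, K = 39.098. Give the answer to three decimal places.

K2O (M=94.195): mol = 0.22825; K = 0.45650, O = 0.22825.
Al2O3 (M=101.961): mol = 0.23048; Al = 0.46096, O = 0.69144.
SiO2 (M=60.083): mol = 0.92089; Si = 0.92089, O = 1.84178.
ΣO = 2.76147; factor = 6/ΣO = 2.17276.
K apfu = 0.45650 × 2.17276 = 0.992.

0.992 K apfu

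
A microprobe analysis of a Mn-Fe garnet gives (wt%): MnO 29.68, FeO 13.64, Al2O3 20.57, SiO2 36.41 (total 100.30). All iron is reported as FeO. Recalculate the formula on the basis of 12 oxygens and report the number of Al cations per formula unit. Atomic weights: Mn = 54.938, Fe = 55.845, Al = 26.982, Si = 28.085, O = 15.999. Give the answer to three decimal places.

1.996 Al apfu

29.68 wt% MnO ÷ 70.937 g/mol = 0.41840 mol, giving 0.41840 Mn and 0.41840 O.
13.64 wt% FeO ÷ 71.844 g/mol = 0.18986 mol, giving 0.18986 Fe and 0.18986 O.
20.57 wt% Al2O3 ÷ 101.961 g/mol = 0.20174 mol, giving 0.40348 Al and 0.60522 O.
36.41 wt% SiO2 ÷ 60.083 g/mol = 0.60600 mol, giving 0.60600 Si and 1.21200 O.
Oxygen sums to 2.42548; scaling by 12/2.42548 = 4.94747 puts the formula on 12 O.
Al: 0.40348 × 4.94747 = 1.996 atoms per formula unit.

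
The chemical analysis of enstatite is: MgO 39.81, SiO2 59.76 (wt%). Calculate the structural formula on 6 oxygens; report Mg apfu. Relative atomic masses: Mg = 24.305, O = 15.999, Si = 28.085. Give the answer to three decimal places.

MgO: 39.81/40.304 = 0.98774 mol → 0.98774 mol Mg, 0.98774 mol O.
SiO2: 59.76/60.083 = 0.99462 mol → 0.99462 mol Si, 1.98924 mol O.
Total oxygen = 2.97698 mol. Normalization factor = 6/2.97698 = 2.01547.
Mg per 6 O = 0.98774 × 2.01547 = 1.991.

1.991 Mg apfu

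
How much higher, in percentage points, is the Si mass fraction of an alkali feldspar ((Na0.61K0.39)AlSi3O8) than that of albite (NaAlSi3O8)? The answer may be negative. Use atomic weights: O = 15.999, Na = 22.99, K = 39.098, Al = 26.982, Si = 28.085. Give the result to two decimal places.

-0.75 percentage points

M((Na0.61K0.39)AlSi3O8) = 268.501 g/mol, so wt% Si = 84.255/268.501 × 100 = 31.38%.
M(NaAlSi3O8) = 262.219 g/mol, so wt% Si = 84.255/262.219 × 100 = 32.13%.
31.38 − 32.13 = -0.75 pp.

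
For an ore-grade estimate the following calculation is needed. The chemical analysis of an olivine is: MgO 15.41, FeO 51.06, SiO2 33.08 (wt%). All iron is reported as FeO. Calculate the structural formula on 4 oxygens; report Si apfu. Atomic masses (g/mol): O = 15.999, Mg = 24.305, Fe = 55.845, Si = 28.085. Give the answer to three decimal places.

1.004 Si apfu

MgO: 15.41/40.304 = 0.38234 mol → 0.38234 mol Mg, 0.38234 mol O.
FeO: 51.06/71.844 = 0.71071 mol → 0.71071 mol Fe, 0.71071 mol O.
SiO2: 33.08/60.083 = 0.55057 mol → 0.55057 mol Si, 1.10114 mol O.
Total oxygen = 2.19419 mol. Normalization factor = 4/2.19419 = 1.82300.
Si per 4 O = 0.55057 × 1.82300 = 1.004.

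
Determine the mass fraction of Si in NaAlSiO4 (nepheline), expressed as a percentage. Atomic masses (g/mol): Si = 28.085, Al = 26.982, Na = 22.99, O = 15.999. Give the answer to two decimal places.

19.77 wt%

Molar mass of NaAlSiO4: 1·22.99 + 1·26.982 + 1·28.085 + 4·15.999 = 142.053 g/mol.
Mass of Si per formula unit: 1 × 28.085 = 28.085 g.
Weight fraction Si = 28.085 / 142.053 = 0.1977.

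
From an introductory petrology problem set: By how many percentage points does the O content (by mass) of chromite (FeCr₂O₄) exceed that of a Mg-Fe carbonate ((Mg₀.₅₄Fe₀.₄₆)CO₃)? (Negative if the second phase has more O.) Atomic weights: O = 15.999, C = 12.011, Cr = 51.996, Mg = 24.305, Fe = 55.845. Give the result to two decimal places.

First mineral: 63.996 g O in 223.833 g formula = 28.59 wt% O.
Second mineral: 47.997 g O in 98.821 g formula = 48.57 wt% O.
28.59% − 48.57% gives a difference of -19.98 percentage points.

-19.98 percentage points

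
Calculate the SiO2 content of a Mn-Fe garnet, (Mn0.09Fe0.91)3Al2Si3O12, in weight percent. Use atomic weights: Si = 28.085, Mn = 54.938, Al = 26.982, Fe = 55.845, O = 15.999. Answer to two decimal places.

36.23 wt%

Formula mass = 497.497 g/mol.
3 Si → 3.0000 mol SiO2 per formula unit; M(SiO2) = 60.083, so SiO2 mass = 180.249 g.
180.249/497.497 × 100 = 36.23 wt%.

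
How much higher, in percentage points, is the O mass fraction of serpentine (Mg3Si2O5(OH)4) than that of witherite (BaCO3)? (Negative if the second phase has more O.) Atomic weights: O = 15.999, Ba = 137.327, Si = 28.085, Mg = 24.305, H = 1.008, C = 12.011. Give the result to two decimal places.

27.64 percentage points

M(Mg3Si2O5(OH)4) = 277.108 g/mol, so wt% O = 143.991/277.108 × 100 = 51.96%.
M(BaCO3) = 197.335 g/mol, so wt% O = 47.997/197.335 × 100 = 24.32%.
51.96 − 24.32 = 27.64 pp.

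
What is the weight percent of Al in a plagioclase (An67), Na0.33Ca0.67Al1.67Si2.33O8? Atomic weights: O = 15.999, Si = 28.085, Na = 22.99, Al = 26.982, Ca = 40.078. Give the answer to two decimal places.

Molar mass of Na0.33Ca0.67Al1.67Si2.33O8: 0.33·22.99 + 0.67·40.078 + 1.67·26.982 + 2.33·28.085 + 8·15.999 = 272.929 g/mol.
Mass of Al per formula unit: 1.67 × 26.982 = 45.060 g.
Weight fraction Al = 45.060 / 272.929 = 0.1651.

16.51 wt%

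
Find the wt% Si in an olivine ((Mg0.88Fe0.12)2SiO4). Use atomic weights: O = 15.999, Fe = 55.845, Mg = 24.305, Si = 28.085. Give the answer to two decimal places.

18.94 weight percent

Formula mass = 1.76·24.305 + 0.24·55.845 + 1·28.085 + 4·15.999 = 148.261 g/mol, of which 28.085 g is Si.
So Si makes up 28.085/148.261 = 0.1894 of the mass, i.e. 18.94%.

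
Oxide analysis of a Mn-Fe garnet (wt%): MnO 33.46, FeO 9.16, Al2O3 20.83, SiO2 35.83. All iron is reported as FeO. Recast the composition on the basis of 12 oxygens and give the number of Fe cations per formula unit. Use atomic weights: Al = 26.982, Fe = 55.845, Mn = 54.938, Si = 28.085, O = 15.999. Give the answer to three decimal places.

0.636 Fe apfu

33.46 wt% MnO ÷ 70.937 g/mol = 0.47169 mol, giving 0.47169 Mn and 0.47169 O.
9.16 wt% FeO ÷ 71.844 g/mol = 0.12750 mol, giving 0.12750 Fe and 0.12750 O.
20.83 wt% Al2O3 ÷ 101.961 g/mol = 0.20429 mol, giving 0.40858 Al and 0.61287 O.
35.83 wt% SiO2 ÷ 60.083 g/mol = 0.59634 mol, giving 0.59634 Si and 1.19268 O.
Oxygen sums to 2.40474; scaling by 12/2.40474 = 4.99014 puts the formula on 12 O.
Fe: 0.12750 × 4.99014 = 0.636 atoms per formula unit.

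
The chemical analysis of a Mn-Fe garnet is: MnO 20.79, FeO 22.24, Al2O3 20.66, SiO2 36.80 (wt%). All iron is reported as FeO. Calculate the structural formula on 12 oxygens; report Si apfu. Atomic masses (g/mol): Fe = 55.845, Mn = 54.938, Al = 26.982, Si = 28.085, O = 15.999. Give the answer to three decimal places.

3.018 Si apfu

MnO (M=70.937): mol = 0.29308; Mn = 0.29308, O = 0.29308.
FeO (M=71.844): mol = 0.30956; Fe = 0.30956, O = 0.30956.
Al2O3 (M=101.961): mol = 0.20263; Al = 0.40526, O = 0.60789.
SiO2 (M=60.083): mol = 0.61249; Si = 0.61249, O = 1.22498.
ΣO = 2.43551; factor = 12/ΣO = 4.92710.
Si apfu = 0.61249 × 4.92710 = 3.018.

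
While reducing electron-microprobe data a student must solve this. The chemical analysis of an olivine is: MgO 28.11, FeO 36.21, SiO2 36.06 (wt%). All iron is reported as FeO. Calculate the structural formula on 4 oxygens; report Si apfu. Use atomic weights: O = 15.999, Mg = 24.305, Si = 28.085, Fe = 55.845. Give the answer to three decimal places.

MgO (M=40.304): mol = 0.69745; Mg = 0.69745, O = 0.69745.
FeO (M=71.844): mol = 0.50401; Fe = 0.50401, O = 0.50401.
SiO2 (M=60.083): mol = 0.60017; Si = 0.60017, O = 1.20034.
ΣO = 2.40180; factor = 4/ΣO = 1.66542.
Si apfu = 0.60017 × 1.66542 = 1.000.

1.000 Si apfu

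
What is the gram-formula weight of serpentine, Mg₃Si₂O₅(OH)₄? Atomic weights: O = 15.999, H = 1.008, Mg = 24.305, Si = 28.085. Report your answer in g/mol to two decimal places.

The formula mass is the sum 3*24.305 + 2*28.085 + 9*15.999 + 4*1.008.

277.11 g/mol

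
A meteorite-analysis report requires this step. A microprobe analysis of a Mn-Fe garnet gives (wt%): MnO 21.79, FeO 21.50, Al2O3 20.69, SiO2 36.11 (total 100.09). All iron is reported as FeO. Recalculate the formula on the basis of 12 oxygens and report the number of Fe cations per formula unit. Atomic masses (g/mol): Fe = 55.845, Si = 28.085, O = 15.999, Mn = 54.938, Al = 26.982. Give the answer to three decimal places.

MnO (M=70.937): mol = 0.30717; Mn = 0.30717, O = 0.30717.
FeO (M=71.844): mol = 0.29926; Fe = 0.29926, O = 0.29926.
Al2O3 (M=101.961): mol = 0.20292; Al = 0.40584, O = 0.60876.
SiO2 (M=60.083): mol = 0.60100; Si = 0.60100, O = 1.20200.
ΣO = 2.41719; factor = 12/ΣO = 4.96444.
Fe apfu = 0.29926 × 4.96444 = 1.486.

1.486 Fe apfu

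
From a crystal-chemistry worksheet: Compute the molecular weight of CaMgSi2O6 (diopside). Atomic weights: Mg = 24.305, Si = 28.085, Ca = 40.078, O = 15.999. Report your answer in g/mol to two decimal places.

M = 1·40.078 + 1·24.305 + 2·28.085 + 6·15.999

216.55 g/mol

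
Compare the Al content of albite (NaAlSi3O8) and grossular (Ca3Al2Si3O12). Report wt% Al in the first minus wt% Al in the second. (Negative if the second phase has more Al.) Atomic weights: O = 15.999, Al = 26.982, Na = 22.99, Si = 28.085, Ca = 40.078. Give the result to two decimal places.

-1.69 percentage points

Al in NaAlSi3O8: molar mass 262.219 g/mol; 1×26.982 = 26.982 g → 10.29 wt%.
Al in Ca3Al2Si3O12: molar mass 450.441 g/mol; 2×26.982 = 53.964 g → 11.98 wt%.
Difference = 10.29 − 11.98 = -1.69 percentage points.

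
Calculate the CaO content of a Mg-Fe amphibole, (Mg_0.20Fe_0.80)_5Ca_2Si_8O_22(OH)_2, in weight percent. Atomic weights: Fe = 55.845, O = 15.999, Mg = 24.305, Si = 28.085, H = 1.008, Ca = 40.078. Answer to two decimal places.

11.95 wt%

Molar mass of (Mg_0.20Fe_0.80)_5Ca_2Si_8O_22(OH)_2 = 1·24.305 + 4·55.845 + 2·40.078 + 8·28.085 + 24·15.999 + 2·1.008 = 938.513 g/mol.
Each formula unit contains 2 Ca, equivalent to 2/1 = 2.0000 mol CaO.
M(CaO) = 1×40.078 + 1×15.999 = 56.077 g/mol.
Mass of CaO per formula unit = 2.0000 × 56.077 = 112.154 g.
CaO wt% = 112.154 / 938.513 × 100 = 11.95%.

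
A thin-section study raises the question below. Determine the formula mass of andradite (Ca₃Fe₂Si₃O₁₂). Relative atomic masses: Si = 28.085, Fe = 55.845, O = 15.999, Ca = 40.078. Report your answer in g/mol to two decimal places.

508.17 g/mol

M = 3*40.078 + 2*55.845 + 3*28.085 + 12*15.999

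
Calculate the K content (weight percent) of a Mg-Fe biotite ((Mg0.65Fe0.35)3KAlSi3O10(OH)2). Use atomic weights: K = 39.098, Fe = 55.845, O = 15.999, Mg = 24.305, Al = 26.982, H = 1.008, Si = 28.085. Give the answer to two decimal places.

8.68 weight percent

Molar mass of (Mg0.65Fe0.35)3KAlSi3O10(OH)2: 1.95·24.305 + 1.05·55.845 + 1·39.098 + 1·26.982 + 3·28.085 + 12·15.999 + 2·1.008 = 450.371 g/mol.
Mass of K per formula unit: 1 × 39.098 = 39.098 g.
Weight fraction K = 39.098 / 450.371 = 0.0868.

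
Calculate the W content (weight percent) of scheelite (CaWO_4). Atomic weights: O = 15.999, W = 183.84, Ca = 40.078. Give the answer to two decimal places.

Molar mass of CaWO_4: 1·40.078 + 1·183.84 + 4·15.999 = 287.914 g/mol.
Mass of W per formula unit: 1 × 183.84 = 183.840 g.
Weight fraction W = 183.840 / 287.914 = 0.6385.

63.85 weight percent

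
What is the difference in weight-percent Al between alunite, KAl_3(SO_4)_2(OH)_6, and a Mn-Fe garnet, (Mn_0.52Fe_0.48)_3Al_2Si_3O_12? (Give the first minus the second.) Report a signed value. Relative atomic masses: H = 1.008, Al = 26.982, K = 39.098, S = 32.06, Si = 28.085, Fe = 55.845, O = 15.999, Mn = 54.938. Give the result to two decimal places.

First mineral: 80.946 g Al in 414.198 g formula = 19.54 wt% Al.
Second mineral: 53.964 g Al in 496.327 g formula = 10.87 wt% Al.
19.54% − 10.87% gives a difference of 8.67 percentage points.

8.67 percentage points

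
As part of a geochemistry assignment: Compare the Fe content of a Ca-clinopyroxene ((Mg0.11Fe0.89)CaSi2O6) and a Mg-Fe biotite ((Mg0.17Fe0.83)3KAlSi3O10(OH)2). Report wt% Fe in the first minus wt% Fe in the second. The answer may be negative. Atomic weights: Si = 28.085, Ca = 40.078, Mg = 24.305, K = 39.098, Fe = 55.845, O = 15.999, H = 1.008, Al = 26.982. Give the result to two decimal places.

Fe in (Mg0.11Fe0.89)CaSi2O6: molar mass 244.618 g/mol; 0.89×55.845 = 49.702 g → 20.32 wt%.
Fe in (Mg0.17Fe0.83)3KAlSi3O10(OH)2: molar mass 495.789 g/mol; 2.49×55.845 = 139.054 g → 28.05 wt%.
Difference = 20.32 − 28.05 = -7.73 percentage points.

-7.73 percentage points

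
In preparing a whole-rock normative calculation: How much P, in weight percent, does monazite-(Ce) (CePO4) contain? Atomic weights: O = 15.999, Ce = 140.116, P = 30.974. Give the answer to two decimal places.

13.18 weight percent

Molar mass of CePO4: 1×140.116 + 1×30.974 + 4×15.999 = 235.086 g/mol.
Mass of P per formula unit: 1 × 30.974 = 30.974 g.
Weight fraction P = 30.974 / 235.086 = 0.1318.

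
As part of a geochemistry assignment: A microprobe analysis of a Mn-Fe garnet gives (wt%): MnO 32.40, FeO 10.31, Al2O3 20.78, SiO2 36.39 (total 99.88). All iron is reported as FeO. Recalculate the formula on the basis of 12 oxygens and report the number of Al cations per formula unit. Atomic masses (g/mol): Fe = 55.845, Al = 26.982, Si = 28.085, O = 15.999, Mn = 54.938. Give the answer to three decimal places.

MnO (M=70.937): mol = 0.45674; Mn = 0.45674, O = 0.45674.
FeO (M=71.844): mol = 0.14351; Fe = 0.14351, O = 0.14351.
Al2O3 (M=101.961): mol = 0.20380; Al = 0.40760, O = 0.61140.
SiO2 (M=60.083): mol = 0.60566; Si = 0.60566, O = 1.21132.
ΣO = 2.42297; factor = 12/ΣO = 4.95260.
Al apfu = 0.40760 × 4.95260 = 2.019.

2.019 Al apfu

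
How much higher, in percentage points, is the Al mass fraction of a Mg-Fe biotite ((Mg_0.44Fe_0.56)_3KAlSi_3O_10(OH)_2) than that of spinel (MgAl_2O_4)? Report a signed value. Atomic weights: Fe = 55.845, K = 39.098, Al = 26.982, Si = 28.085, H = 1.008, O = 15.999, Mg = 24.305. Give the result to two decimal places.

First mineral: 26.982 g Al in 470.241 g formula = 5.74 wt% Al.
Second mineral: 53.964 g Al in 142.265 g formula = 37.93 wt% Al.
5.74% − 37.93% gives a difference of -32.19 percentage points.

-32.19 percentage points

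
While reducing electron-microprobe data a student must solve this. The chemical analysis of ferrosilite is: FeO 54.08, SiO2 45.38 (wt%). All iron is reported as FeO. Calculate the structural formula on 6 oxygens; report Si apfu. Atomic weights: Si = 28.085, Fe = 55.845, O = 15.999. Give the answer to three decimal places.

2.002 Si apfu

FeO (M=71.844): mol = 0.75274; Fe = 0.75274, O = 0.75274.
SiO2 (M=60.083): mol = 0.75529; Si = 0.75529, O = 1.51058.
ΣO = 2.26332; factor = 6/ΣO = 2.65097.
Si apfu = 0.75529 × 2.65097 = 2.002.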